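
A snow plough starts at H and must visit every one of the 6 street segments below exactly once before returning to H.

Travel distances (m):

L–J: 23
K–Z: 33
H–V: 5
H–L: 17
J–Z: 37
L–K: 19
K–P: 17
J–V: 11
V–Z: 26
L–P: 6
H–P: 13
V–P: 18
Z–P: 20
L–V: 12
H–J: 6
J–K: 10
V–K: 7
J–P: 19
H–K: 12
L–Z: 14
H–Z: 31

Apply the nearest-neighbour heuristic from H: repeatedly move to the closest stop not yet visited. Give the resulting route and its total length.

At H the remaining stops are V 5, J 6, K 12, P 13, L 17, Z 31; go to V.
At V the remaining stops are K 7, J 11, L 12, P 18, Z 26; go to K.
At K the remaining stops are J 10, P 17, L 19, Z 33; go to J.
At J the remaining stops are P 19, L 23, Z 37; go to P.
At P the remaining stops are L 6, Z 20; go to L.
At L the remaining stops are Z 14; go to Z.
Return Z→H: 31.
Total = 5 + 7 + 10 + 19 + 6 + 14 + 31 = 92.

Total distance 92 m via the nearest-neighbour route H → V → K → J → P → L → Z → H.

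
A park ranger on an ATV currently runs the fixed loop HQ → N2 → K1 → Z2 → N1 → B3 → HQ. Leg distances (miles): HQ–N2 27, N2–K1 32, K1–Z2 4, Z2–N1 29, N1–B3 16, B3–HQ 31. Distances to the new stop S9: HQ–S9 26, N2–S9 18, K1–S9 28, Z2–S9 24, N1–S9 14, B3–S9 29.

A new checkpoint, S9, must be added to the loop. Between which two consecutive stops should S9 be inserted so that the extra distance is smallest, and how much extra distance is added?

Minimum extra distance: 9 miles, inserting S9 between Z2 and N1.

Insertion cost between consecutive stops i–j is d(i,S9) + d(S9,j) − d(i,j):
  between HQ and N2: 26 + 18 − 27 = 17
  between N2 and K1: 18 + 28 − 32 = 14
  between K1 and Z2: 28 + 24 − 4 = 48
  between Z2 and N1: 24 + 14 − 29 = 9
  between N1 and B3: 14 + 29 − 16 = 27
  between B3 and HQ: 29 + 26 − 31 = 24
Cheapest insertion is between Z2 and N1, adding 9.
New total = 139 + 9 = 148.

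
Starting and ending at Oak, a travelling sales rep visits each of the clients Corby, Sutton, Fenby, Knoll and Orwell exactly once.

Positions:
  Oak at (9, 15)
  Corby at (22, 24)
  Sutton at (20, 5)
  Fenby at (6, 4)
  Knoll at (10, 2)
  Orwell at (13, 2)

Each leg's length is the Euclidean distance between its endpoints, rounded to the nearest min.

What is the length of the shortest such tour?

Minimum total distance: 61 min.

Oak-Corby-Sutton-Fenby-Knoll-Orwell-Oak: 16+19+14+4+3+14 = 70
Oak-Corby-Sutton-Fenby-Orwell-Knoll-Oak: 16+19+14+7+3+13 = 72
Oak-Corby-Sutton-Knoll-Fenby-Orwell-Oak: 16+19+10+4+7+14 = 70
Oak-Corby-Sutton-Knoll-Orwell-Fenby-Oak: 16+19+10+3+7+11 = 66
Oak-Corby-Sutton-Orwell-Fenby-Knoll-Oak: 16+19+8+7+4+13 = 67
Oak-Corby-Sutton-Orwell-Knoll-Fenby-Oak: 16+19+8+3+4+11 = 61
Oak-Corby-Fenby-Sutton-Knoll-Orwell-Oak: 16+26+14+10+3+14 = 83
Oak-Corby-Fenby-Sutton-Orwell-Knoll-Oak: 16+26+14+8+3+13 = 80
Oak-Corby-Fenby-Knoll-Sutton-Orwell-Oak: 16+26+4+10+8+14 = 78
Oak-Corby-Fenby-Knoll-Orwell-Sutton-Oak: 16+26+4+3+8+15 = 72
Oak-Corby-Fenby-Orwell-Sutton-Knoll-Oak: 16+26+7+8+10+13 = 80
Oak-Corby-Fenby-Orwell-Knoll-Sutton-Oak: 16+26+7+3+10+15 = 77
Oak-Corby-Knoll-Sutton-Fenby-Orwell-Oak: 16+25+10+14+7+14 = 86
Oak-Corby-Knoll-Sutton-Orwell-Fenby-Oak: 16+25+10+8+7+11 = 77
… (46 more)
The minimum is 61.
One optimal route: Oak → Corby → Sutton → Orwell → Knoll → Fenby → Oak (or its reverse).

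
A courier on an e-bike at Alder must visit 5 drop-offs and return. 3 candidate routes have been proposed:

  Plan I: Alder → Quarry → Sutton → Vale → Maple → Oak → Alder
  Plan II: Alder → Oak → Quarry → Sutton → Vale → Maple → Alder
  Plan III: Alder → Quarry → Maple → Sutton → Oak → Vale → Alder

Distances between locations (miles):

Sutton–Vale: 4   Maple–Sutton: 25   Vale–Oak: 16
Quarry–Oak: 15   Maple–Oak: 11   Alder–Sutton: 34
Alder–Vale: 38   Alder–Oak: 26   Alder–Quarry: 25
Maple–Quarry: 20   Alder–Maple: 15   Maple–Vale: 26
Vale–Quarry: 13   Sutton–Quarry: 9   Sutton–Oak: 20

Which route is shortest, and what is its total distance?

Shortest is Plan II, total 95 miles.

Plan I: 25 + 9 + 4 + 26 + 11 + 26 = 101
Plan II: 26 + 15 + 9 + 4 + 26 + 15 = 95
Plan III: 25 + 20 + 25 + 20 + 16 + 38 = 144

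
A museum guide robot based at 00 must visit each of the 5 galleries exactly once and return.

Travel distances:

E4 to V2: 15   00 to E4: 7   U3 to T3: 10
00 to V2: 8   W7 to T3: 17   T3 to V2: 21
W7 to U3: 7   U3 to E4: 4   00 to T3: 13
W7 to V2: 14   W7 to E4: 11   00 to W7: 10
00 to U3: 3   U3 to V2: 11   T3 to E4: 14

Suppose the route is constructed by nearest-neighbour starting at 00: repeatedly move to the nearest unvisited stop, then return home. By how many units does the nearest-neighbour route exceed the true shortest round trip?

The nearest-neighbour route is 6 longer than optimal.

00: U3=3, E4=7, V2=8, W7=10, T3=13 ⇒ U3
U3: E4=4, W7=7, T3=10, V2=11 ⇒ E4
E4: W7=11, T3=14, V2=15 ⇒ W7
W7: V2=14, T3=17 ⇒ V2
V2: T3=21 ⇒ T3
NN route 00 → U3 → E4 → W7 → V2 → T3 → 00 costs 66.
Optimal: 00 → U3 → T3 → E4 → W7 → V2 → 00 costs 60 (by enumerating all 60 distinct tours).
Excess = 66 − 60 = 6.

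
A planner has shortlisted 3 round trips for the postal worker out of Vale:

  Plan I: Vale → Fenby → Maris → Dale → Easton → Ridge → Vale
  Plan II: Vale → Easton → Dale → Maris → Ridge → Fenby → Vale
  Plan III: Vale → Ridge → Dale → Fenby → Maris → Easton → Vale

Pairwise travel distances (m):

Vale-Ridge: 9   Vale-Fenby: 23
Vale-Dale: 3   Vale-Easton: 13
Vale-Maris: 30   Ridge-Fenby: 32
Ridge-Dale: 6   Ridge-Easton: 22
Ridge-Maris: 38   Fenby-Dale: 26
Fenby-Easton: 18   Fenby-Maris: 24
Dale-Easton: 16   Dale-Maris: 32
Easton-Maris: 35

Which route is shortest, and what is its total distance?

Shortest is Plan III, total 113 m.

Plan I: 23 + 24 + 32 + 16 + 22 + 9 = 126
Plan II: 13 + 16 + 32 + 38 + 32 + 23 = 154
Plan III: 9 + 6 + 26 + 24 + 35 + 13 = 113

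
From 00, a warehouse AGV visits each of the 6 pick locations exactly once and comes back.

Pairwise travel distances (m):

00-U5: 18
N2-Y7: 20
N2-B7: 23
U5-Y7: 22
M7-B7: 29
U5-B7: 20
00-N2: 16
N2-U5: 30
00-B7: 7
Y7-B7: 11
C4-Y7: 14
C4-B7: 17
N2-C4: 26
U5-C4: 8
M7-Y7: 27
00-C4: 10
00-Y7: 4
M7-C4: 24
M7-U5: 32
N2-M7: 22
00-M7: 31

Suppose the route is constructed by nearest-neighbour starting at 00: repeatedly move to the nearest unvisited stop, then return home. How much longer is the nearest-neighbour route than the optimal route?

18 m longer than the optimal tour.

From 00: Y7=4, B7=7, C4=10, N2=16, U5=18, M7=31 → choose Y7 (4).
From Y7: B7=11, C4=14, N2=20, U5=22, M7=27 → choose B7 (11).
From B7: C4=17, U5=20, N2=23, M7=29 → choose C4 (17).
From C4: U5=8, M7=24, N2=26 → choose U5 (8).
From U5: N2=30, M7=32 → choose N2 (30).
From N2: M7=22 → choose M7 (22).
NN route 00 → Y7 → B7 → C4 → U5 → N2 → M7 → 00 costs 123.
Optimal: 00 → N2 → M7 → C4 → U5 → B7 → Y7 → 00 costs 105 (by enumerating all 360 distinct tours).
Excess = 123 − 105 = 18.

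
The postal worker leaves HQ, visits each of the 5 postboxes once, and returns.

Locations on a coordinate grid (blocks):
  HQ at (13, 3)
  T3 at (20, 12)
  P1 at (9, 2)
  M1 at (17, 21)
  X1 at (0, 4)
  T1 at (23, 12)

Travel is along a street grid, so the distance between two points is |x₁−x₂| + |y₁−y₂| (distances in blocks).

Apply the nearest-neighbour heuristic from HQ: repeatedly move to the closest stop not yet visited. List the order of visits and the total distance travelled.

At HQ the remaining stops are P1 5, X1 14, T3 16, T1 19, M1 22; go to P1.
At P1 the remaining stops are X1 11, T3 21, T1 24, M1 27; go to X1.
At X1 the remaining stops are T3 28, T1 31, M1 34; go to T3.
At T3 the remaining stops are T1 3, M1 12; go to T1.
At T1 the remaining stops are M1 15; go to M1.
Return M1→HQ: 22.
Total = 5 + 11 + 28 + 3 + 15 + 22 = 84.

Nearest-neighbour total = 84 blocks; route HQ → P1 → X1 → T3 → T1 → M1 → HQ.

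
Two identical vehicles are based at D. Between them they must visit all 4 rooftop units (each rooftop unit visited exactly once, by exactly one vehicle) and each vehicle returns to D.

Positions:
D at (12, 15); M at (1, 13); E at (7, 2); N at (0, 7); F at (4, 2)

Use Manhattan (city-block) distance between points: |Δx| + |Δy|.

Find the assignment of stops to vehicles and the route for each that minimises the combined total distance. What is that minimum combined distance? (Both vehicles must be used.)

76 — the smallest possible combined total.

Check every non-empty split of the stops between the two vehicles; for each half take its own optimal tour:
  {M} + {E, N, F}: 26 + 50 = 76
  {E} + {M, N, F}: 36 + 50 = 86
  {M, E} + {N, F}: 48 + 50 = 98
  {N} + {M, E, F}: 40 + 48 = 88
  {M, N} + {E, F}: 40 + 42 = 82
  {E, N} + {M, F}: 50 + 48 = 98
  … (7 splits in total)
Best: vehicle 1 D → M → D = 26; vehicle 2 D → E → F → N → D = 50; combined 76.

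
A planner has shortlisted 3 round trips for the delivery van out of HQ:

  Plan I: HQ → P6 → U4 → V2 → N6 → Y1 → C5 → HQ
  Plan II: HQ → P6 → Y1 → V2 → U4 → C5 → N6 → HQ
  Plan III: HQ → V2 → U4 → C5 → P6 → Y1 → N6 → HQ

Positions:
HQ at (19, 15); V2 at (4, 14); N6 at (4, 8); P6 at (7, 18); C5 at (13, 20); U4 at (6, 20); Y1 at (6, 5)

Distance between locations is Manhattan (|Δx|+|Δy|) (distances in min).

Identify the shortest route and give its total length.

Shortest is Plan I, total 70 min.

Plan I: 15 + 3 + 8 + 6 + 5 + 22 + 11 = 70
Plan II: 15 + 14 + 11 + 8 + 7 + 21 + 22 = 98
Plan III: 16 + 8 + 7 + 8 + 14 + 5 + 22 = 80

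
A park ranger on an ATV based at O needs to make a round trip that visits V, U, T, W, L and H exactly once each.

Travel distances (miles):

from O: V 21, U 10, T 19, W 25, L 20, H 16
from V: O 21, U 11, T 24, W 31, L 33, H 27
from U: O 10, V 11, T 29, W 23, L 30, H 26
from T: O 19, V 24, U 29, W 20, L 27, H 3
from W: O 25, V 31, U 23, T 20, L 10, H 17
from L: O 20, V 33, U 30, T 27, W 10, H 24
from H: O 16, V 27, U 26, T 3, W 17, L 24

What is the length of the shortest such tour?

95 miles — the shortest possible round trip.

There are 360 distinct closed tours to check (reversals are equivalent).
O-V-U-T-W-L-H-O: 21+11+29+20+10+24+16 = 131
O-V-U-T-W-H-L-O: 21+11+29+20+17+24+20 = 142
O-V-U-T-L-W-H-O: 21+11+29+27+10+17+16 = 131
O-V-U-T-L-H-W-O: 21+11+29+27+24+17+25 = 154
O-V-U-T-H-W-L-O: 21+11+29+3+17+10+20 = 111
O-V-U-T-H-L-W-O: 21+11+29+3+24+10+25 = 123
O-V-U-W-T-L-H-O: 21+11+23+20+27+24+16 = 142
O-V-U-W-T-H-L-O: 21+11+23+20+3+24+20 = 122
… (352 more)
O-U-V-T-H-W-L-O: 10+11+24+3+17+10+20 = 95  ← best
The minimum is 95.
One optimal route: O → U → V → T → H → W → L → O (or its reverse).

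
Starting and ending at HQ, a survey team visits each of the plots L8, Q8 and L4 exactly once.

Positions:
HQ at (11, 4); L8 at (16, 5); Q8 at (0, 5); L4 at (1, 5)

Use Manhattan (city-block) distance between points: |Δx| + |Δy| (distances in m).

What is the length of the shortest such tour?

There are 3 distinct closed tours to check (reversals are equivalent).
HQ-L8-Q8-L4-HQ: 6+16+1+11 = 34
HQ-L8-L4-Q8-HQ: 6+15+1+12 = 34
HQ-Q8-L8-L4-HQ: 12+16+15+11 = 54
The minimum is 34.
One optimal route: HQ → L8 → Q8 → L4 → HQ (or its reverse).

Minimum total distance: 34 m.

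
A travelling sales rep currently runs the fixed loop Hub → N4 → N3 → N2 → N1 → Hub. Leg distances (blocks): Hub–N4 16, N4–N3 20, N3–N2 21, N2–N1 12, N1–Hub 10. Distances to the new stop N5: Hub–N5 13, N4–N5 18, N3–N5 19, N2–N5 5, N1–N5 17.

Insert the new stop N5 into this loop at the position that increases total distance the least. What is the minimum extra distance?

+3 blocks — insert N5 between N3 and N2.

Insertion cost between consecutive stops i–j is d(i,N5) + d(N5,j) − d(i,j):
  between Hub and N4: 13 + 18 − 16 = 15
  between N4 and N3: 18 + 19 − 20 = 17
  between N3 and N2: 19 + 5 − 21 = 3
  between N2 and N1: 5 + 17 − 12 = 10
  between N1 and Hub: 17 + 13 − 10 = 20
Cheapest insertion is between N3 and N2, adding 3.
New total = 79 + 3 = 82.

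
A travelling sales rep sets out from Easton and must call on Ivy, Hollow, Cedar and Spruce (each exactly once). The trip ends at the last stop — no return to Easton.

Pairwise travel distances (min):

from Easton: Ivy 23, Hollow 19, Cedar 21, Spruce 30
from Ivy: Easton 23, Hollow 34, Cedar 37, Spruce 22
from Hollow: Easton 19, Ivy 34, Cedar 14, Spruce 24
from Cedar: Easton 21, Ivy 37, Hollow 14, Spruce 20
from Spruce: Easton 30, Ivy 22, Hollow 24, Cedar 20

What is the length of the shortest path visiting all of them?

Shortest open route: 75 min.

There are 4! = 24 possible orderings.
Easton → Ivy → Hollow → Cedar → Spruce: 23+34+14+20 = 91
Easton → Ivy → Hollow → Spruce → Cedar: 23+34+24+20 = 101
Easton → Ivy → Cedar → Hollow → Spruce: 23+37+14+24 = 98
Easton → Ivy → Cedar → Spruce → Hollow: 23+37+20+24 = 104
Easton → Ivy → Spruce → Hollow → Cedar: 23+22+24+14 = 83
Easton → Ivy → Spruce → Cedar → Hollow: 23+22+20+14 = 79
Easton → Hollow → Ivy → Cedar → Spruce: 19+34+37+20 = 110
Easton → Hollow → Ivy → Spruce → Cedar: 19+34+22+20 = 95
Easton → Hollow → Cedar → Ivy → Spruce: 19+14+37+22 = 92
Easton → Hollow → Cedar → Spruce → Ivy: 19+14+20+22 = 75
Easton → Hollow → Spruce → Ivy → Cedar: 19+24+22+37 = 102
Easton → Hollow → Spruce → Cedar → Ivy: 19+24+20+37 = 100
Easton → Cedar → Ivy → Hollow → Spruce: 21+37+34+24 = 116
Easton → Cedar → Ivy → Spruce → Hollow: 21+37+22+24 = 104
… (10 more)
The minimum is 75.
One shortest path: Easton → Hollow → Cedar → Spruce → Ivy.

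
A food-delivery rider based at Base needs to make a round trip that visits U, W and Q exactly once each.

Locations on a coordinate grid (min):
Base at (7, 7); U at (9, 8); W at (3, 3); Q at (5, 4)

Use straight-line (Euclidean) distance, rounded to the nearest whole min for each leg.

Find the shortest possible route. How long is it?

Base → U → W → Q → Base: 2+8+2+4 = 16
Base → U → Q → W → Base: 2+6+2+6 = 16
Base → W → U → Q → Base: 6+8+6+4 = 24
The minimum is 16.
One optimal route: Base → U → W → Q → Base (or its reverse).

Shortest round trip = 16 min.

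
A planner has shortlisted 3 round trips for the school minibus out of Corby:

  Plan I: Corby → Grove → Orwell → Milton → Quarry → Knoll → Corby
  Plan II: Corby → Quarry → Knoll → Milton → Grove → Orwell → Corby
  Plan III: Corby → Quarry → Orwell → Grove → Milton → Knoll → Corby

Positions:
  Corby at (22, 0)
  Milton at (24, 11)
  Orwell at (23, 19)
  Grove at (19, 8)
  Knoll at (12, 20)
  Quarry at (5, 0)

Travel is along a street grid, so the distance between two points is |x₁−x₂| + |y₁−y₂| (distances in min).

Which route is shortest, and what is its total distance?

Plan I: 11 + 15 + 9 + 30 + 27 + 30 = 122
Plan II: 17 + 27 + 21 + 8 + 15 + 20 = 108
Plan III: 17 + 37 + 15 + 8 + 21 + 30 = 128

108 min — Plan II is the shortest.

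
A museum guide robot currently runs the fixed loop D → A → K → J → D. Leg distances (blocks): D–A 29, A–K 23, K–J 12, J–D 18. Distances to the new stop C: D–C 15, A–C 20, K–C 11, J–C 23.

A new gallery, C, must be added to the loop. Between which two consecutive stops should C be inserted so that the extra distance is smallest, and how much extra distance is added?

Insertion cost between consecutive stops i–j is d(i,C) + d(C,j) − d(i,j):
  between D and A: 15 + 20 − 29 = 6
  between A and K: 20 + 11 − 23 = 8
  between K and J: 11 + 23 − 12 = 22
  between J and D: 23 + 15 − 18 = 20
Cheapest insertion is between D and A, adding 6.
New total = 82 + 6 = 88.

Adding 6 blocks by placing C on the D–A leg.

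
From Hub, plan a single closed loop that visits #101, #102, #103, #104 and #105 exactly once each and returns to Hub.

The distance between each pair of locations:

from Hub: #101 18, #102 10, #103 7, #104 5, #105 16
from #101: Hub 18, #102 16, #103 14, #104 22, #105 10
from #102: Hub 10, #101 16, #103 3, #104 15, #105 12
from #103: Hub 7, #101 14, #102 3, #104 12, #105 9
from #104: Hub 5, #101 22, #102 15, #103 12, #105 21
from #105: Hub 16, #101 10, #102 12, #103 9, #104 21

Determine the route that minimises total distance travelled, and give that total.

59 — the shortest possible round trip.

With 5 stops there are 5!/2 = 60 distinct round trips (a route and its reverse cost the same).
Hub - #101 - #102 - #103 - #104 - #105 - Hub: 18+16+3+12+21+16 = 86
Hub - #101 - #102 - #103 - #105 - #104 - Hub: 18+16+3+9+21+5 = 72
Hub - #101 - #102 - #104 - #103 - #105 - Hub: 18+16+15+12+9+16 = 86
Hub - #101 - #102 - #104 - #105 - #103 - Hub: 18+16+15+21+9+7 = 86
Hub - #101 - #102 - #105 - #103 - #104 - Hub: 18+16+12+9+12+5 = 72
Hub - #101 - #102 - #105 - #104 - #103 - Hub: 18+16+12+21+12+7 = 86
Hub - #101 - #103 - #102 - #104 - #105 - Hub: 18+14+3+15+21+16 = 87
Hub - #101 - #103 - #102 - #105 - #104 - Hub: 18+14+3+12+21+5 = 73
Hub - #101 - #103 - #104 - #102 - #105 - Hub: 18+14+12+15+12+16 = 87
Hub - #101 - #103 - #104 - #105 - #102 - Hub: 18+14+12+21+12+10 = 87
Hub - #101 - #103 - #105 - #102 - #104 - Hub: 18+14+9+12+15+5 = 73
Hub - #101 - #103 - #105 - #104 - #102 - Hub: 18+14+9+21+15+10 = 87
Hub - #101 - #104 - #102 - #103 - #105 - Hub: 18+22+15+3+9+16 = 83
Hub - #101 - #104 - #102 - #105 - #103 - Hub: 18+22+15+12+9+7 = 83
… (46 more)
Hub - #102 - #103 - #105 - #101 - #104 - Hub: 10+3+9+10+22+5 = 59  ← best
The minimum is 59.
One optimal route: Hub → #102 → #103 → #105 → #101 → #104 → Hub (or its reverse).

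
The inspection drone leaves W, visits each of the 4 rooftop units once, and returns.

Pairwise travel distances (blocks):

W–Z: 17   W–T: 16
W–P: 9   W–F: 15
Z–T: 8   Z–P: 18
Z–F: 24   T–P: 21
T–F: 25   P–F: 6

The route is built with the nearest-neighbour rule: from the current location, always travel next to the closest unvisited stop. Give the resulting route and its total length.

At W the remaining stops are P 9, F 15, T 16, Z 17; go to P.
At P the remaining stops are F 6, Z 18, T 21; go to F.
At F the remaining stops are Z 24, T 25; go to Z.
At Z the remaining stops are T 8; go to T.
Return T→W: 16.
Total = 9 + 6 + 24 + 8 + 16 = 63.

Total distance 63 blocks via the nearest-neighbour route W → P → F → Z → T → W.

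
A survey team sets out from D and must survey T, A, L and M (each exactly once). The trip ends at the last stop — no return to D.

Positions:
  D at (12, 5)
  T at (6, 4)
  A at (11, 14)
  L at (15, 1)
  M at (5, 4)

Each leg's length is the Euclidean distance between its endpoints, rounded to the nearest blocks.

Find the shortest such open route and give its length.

Minimum one-way distance = 27 blocks.

There are 4! = 24 possible orderings.
D→T→A→L→M: 6+11+14+10 = 41
D→T→A→M→L: 6+11+12+10 = 39
D→T→L→A→M: 6+9+14+12 = 41
D→T→L→M→A: 6+9+10+12 = 37
D→T→M→A→L: 6+1+12+14 = 33
D→T→M→L→A: 6+1+10+14 = 31
D→A→T→L→M: 9+11+9+10 = 39
D→A→T→M→L: 9+11+1+10 = 31
D→A→L→T→M: 9+14+9+1 = 33
D→A→L→M→T: 9+14+10+1 = 34
D→A→M→T→L: 9+12+1+9 = 31
D→A→M→L→T: 9+12+10+9 = 40
D→L→T→A→M: 5+9+11+12 = 37
D→L→T→M→A: 5+9+1+12 = 27
… (10 more)
The minimum is 27.
One shortest path: D → L → T → M → A.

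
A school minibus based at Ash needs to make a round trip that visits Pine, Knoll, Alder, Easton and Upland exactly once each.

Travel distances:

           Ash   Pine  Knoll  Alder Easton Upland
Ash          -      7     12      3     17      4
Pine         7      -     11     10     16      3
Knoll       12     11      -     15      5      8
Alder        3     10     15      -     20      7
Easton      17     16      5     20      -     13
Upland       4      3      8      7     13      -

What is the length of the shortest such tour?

With 5 stops there are 5!/2 = 60 distinct round trips (a route and its reverse cost the same).
Ash → Pine → Knoll → Alder → Easton → Upland → Ash: 7+11+15+20+13+4 = 70
Ash → Pine → Knoll → Alder → Upland → Easton → Ash: 7+11+15+7+13+17 = 70
Ash → Pine → Knoll → Easton → Alder → Upland → Ash: 7+11+5+20+7+4 = 54
Ash → Pine → Knoll → Easton → Upland → Alder → Ash: 7+11+5+13+7+3 = 46
Ash → Pine → Knoll → Upland → Alder → Easton → Ash: 7+11+8+7+20+17 = 70
Ash → Pine → Knoll → Upland → Easton → Alder → Ash: 7+11+8+13+20+3 = 62
Ash → Pine → Alder → Knoll → Easton → Upland → Ash: 7+10+15+5+13+4 = 54
Ash → Pine → Alder → Knoll → Upland → Easton → Ash: 7+10+15+8+13+17 = 70
Ash → Pine → Alder → Easton → Knoll → Upland → Ash: 7+10+20+5+8+4 = 54
Ash → Pine → Alder → Easton → Upland → Knoll → Ash: 7+10+20+13+8+12 = 70
Ash → Pine → Alder → Upland → Knoll → Easton → Ash: 7+10+7+8+5+17 = 54
Ash → Pine → Alder → Upland → Easton → Knoll → Ash: 7+10+7+13+5+12 = 54
Ash → Pine → Easton → Knoll → Alder → Upland → Ash: 7+16+5+15+7+4 = 54
Ash → Pine → Easton → Knoll → Upland → Alder → Ash: 7+16+5+8+7+3 = 46
… (46 more)
The minimum is 46.
One optimal route: Ash → Pine → Knoll → Easton → Upland → Alder → Ash (or its reverse).

Minimum total distance: 46.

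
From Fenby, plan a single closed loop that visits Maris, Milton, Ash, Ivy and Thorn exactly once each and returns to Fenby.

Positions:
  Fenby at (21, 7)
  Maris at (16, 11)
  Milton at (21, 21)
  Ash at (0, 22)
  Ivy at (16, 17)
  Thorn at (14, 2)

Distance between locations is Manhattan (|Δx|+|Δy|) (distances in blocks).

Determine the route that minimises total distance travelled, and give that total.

Minimum total distance: 86 blocks.

There are 60 distinct closed tours to check (reversals are equivalent).
Fenby - Maris - Milton - Ash - Ivy - Thorn - Fenby: 9+15+22+21+17+12 = 96
Fenby - Maris - Milton - Ash - Thorn - Ivy - Fenby: 9+15+22+34+17+15 = 112
Fenby - Maris - Milton - Ivy - Ash - Thorn - Fenby: 9+15+9+21+34+12 = 100
Fenby - Maris - Milton - Ivy - Thorn - Ash - Fenby: 9+15+9+17+34+36 = 120
Fenby - Maris - Milton - Thorn - Ash - Ivy - Fenby: 9+15+26+34+21+15 = 120
Fenby - Maris - Milton - Thorn - Ivy - Ash - Fenby: 9+15+26+17+21+36 = 124
Fenby - Maris - Ash - Milton - Ivy - Thorn - Fenby: 9+27+22+9+17+12 = 96
Fenby - Maris - Ash - Milton - Thorn - Ivy - Fenby: 9+27+22+26+17+15 = 116
Fenby - Maris - Ash - Ivy - Milton - Thorn - Fenby: 9+27+21+9+26+12 = 104
Fenby - Maris - Ash - Ivy - Thorn - Milton - Fenby: 9+27+21+17+26+14 = 114
Fenby - Maris - Ash - Thorn - Milton - Ivy - Fenby: 9+27+34+26+9+15 = 120
Fenby - Maris - Ash - Thorn - Ivy - Milton - Fenby: 9+27+34+17+9+14 = 110
Fenby - Maris - Ivy - Milton - Ash - Thorn - Fenby: 9+6+9+22+34+12 = 92
Fenby - Maris - Ivy - Milton - Thorn - Ash - Fenby: 9+6+9+26+34+36 = 120
… (46 more)
Fenby - Milton - Ash - Ivy - Maris - Thorn - Fenby: 14+22+21+6+11+12 = 86  ← best
The minimum is 86.
One optimal route: Fenby → Milton → Ash → Ivy → Maris → Thorn → Fenby (or its reverse).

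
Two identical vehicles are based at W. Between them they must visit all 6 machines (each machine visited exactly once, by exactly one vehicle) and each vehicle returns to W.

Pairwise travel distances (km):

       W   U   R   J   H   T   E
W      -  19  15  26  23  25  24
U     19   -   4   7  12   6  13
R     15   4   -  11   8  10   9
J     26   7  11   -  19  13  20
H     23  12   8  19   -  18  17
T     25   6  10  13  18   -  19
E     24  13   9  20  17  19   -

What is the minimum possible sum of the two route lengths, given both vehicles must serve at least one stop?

Check every non-empty split of the stops between the two vehicles; for each half take its own optimal tour:
  {U} + {R, J, H, T, E}: 38 + 98 = 136
  {R} + {U, J, H, T, E}: 30 + 98 = 128
  {U, R} + {J, H, T, E}: 38 + 98 = 136
  {J} + {U, R, H, T, E}: 52 + 84 = 136
  {U, J} + {R, H, T, E}: 52 + 84 = 136
  {R, J} + {U, H, T, E}: 52 + 84 = 136
  … (31 splits in total)
Best: vehicle 1 W → R → W = 30; vehicle 2 W → U → J → T → H → E → W = 98; combined 128.

128 km — the smallest possible combined total.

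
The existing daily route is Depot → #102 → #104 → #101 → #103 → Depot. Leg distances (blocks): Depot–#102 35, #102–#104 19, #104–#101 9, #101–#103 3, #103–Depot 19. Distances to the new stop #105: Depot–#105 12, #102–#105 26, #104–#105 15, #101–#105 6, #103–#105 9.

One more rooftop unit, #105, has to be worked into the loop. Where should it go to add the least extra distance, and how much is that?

Insertion cost between consecutive stops i–j is d(i,#105) + d(#105,j) − d(i,j):
  between Depot and #102: 12 + 26 − 35 = 3
  between #102 and #104: 26 + 15 − 19 = 22
  between #104 and #101: 15 + 6 − 9 = 12
  between #101 and #103: 6 + 9 − 3 = 12
  between #103 and Depot: 9 + 12 − 19 = 2
Cheapest insertion is between #103 and Depot, adding 2.
New total = 85 + 2 = 87.

+2 blocks — insert #105 between #103 and Depot.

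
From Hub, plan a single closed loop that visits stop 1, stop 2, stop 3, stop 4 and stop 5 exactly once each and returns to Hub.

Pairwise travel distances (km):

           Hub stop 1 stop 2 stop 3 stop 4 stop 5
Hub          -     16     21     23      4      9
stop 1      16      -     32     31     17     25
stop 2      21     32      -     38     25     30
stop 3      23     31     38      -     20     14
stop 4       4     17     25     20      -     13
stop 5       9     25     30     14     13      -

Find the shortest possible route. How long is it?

With 5 stops there are 5!/2 = 60 distinct round trips (a route and its reverse cost the same).
Hub-stop 1-stop 2-stop 3-stop 4-stop 5-Hub: 16+32+38+20+13+9 = 128
Hub-stop 1-stop 2-stop 3-stop 5-stop 4-Hub: 16+32+38+14+13+4 = 117
Hub-stop 1-stop 2-stop 4-stop 3-stop 5-Hub: 16+32+25+20+14+9 = 116
Hub-stop 1-stop 2-stop 4-stop 5-stop 3-Hub: 16+32+25+13+14+23 = 123
Hub-stop 1-stop 2-stop 5-stop 3-stop 4-Hub: 16+32+30+14+20+4 = 116
Hub-stop 1-stop 2-stop 5-stop 4-stop 3-Hub: 16+32+30+13+20+23 = 134
Hub-stop 1-stop 3-stop 2-stop 4-stop 5-Hub: 16+31+38+25+13+9 = 132
Hub-stop 1-stop 3-stop 2-stop 5-stop 4-Hub: 16+31+38+30+13+4 = 132
Hub-stop 1-stop 3-stop 4-stop 2-stop 5-Hub: 16+31+20+25+30+9 = 131
Hub-stop 1-stop 3-stop 4-stop 5-stop 2-Hub: 16+31+20+13+30+21 = 131
Hub-stop 1-stop 3-stop 5-stop 2-stop 4-Hub: 16+31+14+30+25+4 = 120
Hub-stop 1-stop 3-stop 5-stop 4-stop 2-Hub: 16+31+14+13+25+21 = 120
Hub-stop 1-stop 4-stop 2-stop 3-stop 5-Hub: 16+17+25+38+14+9 = 119
Hub-stop 1-stop 4-stop 2-stop 5-stop 3-Hub: 16+17+25+30+14+23 = 125
… (46 more)
Hub-stop 2-stop 1-stop 4-stop 3-stop 5-Hub: 21+32+17+20+14+9 = 113  ← best
The minimum is 113.
One optimal route: Hub → stop 2 → stop 1 → stop 4 → stop 3 → stop 5 → Hub (or its reverse).

113 km — the shortest possible round trip.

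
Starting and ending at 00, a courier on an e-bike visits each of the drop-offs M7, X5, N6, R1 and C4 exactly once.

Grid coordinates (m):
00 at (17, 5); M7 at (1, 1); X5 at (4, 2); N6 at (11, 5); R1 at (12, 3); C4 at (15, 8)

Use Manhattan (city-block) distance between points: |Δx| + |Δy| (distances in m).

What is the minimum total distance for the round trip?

With 5 stops there are 5!/2 = 60 distinct round trips (a route and its reverse cost the same).
00 → M7 → X5 → N6 → R1 → C4 → 00: 20+4+10+3+8+5 = 50
00 → M7 → X5 → N6 → C4 → R1 → 00: 20+4+10+7+8+7 = 56
00 → M7 → X5 → R1 → N6 → C4 → 00: 20+4+9+3+7+5 = 48
00 → M7 → X5 → R1 → C4 → N6 → 00: 20+4+9+8+7+6 = 54
00 → M7 → X5 → C4 → N6 → R1 → 00: 20+4+17+7+3+7 = 58
00 → M7 → X5 → C4 → R1 → N6 → 00: 20+4+17+8+3+6 = 58
00 → M7 → N6 → X5 → R1 → C4 → 00: 20+14+10+9+8+5 = 66
00 → M7 → N6 → X5 → C4 → R1 → 00: 20+14+10+17+8+7 = 76
00 → M7 → N6 → R1 → X5 → C4 → 00: 20+14+3+9+17+5 = 68
00 → M7 → N6 → R1 → C4 → X5 → 00: 20+14+3+8+17+16 = 78
00 → M7 → N6 → C4 → X5 → R1 → 00: 20+14+7+17+9+7 = 74
00 → M7 → N6 → C4 → R1 → X5 → 00: 20+14+7+8+9+16 = 74
00 → M7 → R1 → X5 → N6 → C4 → 00: 20+13+9+10+7+5 = 64
00 → M7 → R1 → X5 → C4 → N6 → 00: 20+13+9+17+7+6 = 72
… (46 more)
00 → N6 → M7 → X5 → R1 → C4 → 00: 6+14+4+9+8+5 = 46  ← best
The minimum is 46.
One optimal route: 00 → N6 → M7 → X5 → R1 → C4 → 00 (or its reverse).

Minimum total distance: 46 m.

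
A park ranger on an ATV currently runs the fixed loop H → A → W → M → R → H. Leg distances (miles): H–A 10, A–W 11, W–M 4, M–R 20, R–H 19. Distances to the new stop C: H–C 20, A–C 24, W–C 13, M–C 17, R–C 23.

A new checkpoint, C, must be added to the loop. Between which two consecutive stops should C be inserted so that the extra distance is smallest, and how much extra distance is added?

Insertion cost between consecutive stops i–j is d(i,C) + d(C,j) − d(i,j):
  between H and A: 20 + 24 − 10 = 34
  between A and W: 24 + 13 − 11 = 26
  between W and M: 13 + 17 − 4 = 26
  between M and R: 17 + 23 − 20 = 20
  between R and H: 23 + 20 − 19 = 24
Cheapest insertion is between M and R, adding 20.
New total = 64 + 20 = 84.

Adding 20 miles by placing C on the M–R leg.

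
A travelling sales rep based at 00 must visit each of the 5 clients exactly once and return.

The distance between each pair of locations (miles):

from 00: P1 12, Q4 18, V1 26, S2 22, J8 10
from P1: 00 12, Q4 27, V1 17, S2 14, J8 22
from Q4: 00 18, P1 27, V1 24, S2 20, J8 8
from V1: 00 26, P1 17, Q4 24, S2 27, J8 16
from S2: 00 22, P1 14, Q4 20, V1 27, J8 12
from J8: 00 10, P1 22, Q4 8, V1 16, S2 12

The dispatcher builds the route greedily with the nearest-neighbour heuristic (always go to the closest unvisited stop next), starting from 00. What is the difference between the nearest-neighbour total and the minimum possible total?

00: J8=10, P1=12, Q4=18, S2=22, V1=26 ⇒ J8
J8: Q4=8, S2=12, V1=16, P1=22 ⇒ Q4
Q4: S2=20, V1=24, P1=27 ⇒ S2
S2: P1=14, V1=27 ⇒ P1
P1: V1=17 ⇒ V1
NN route 00 → J8 → Q4 → S2 → P1 → V1 → 00 costs 95.
Optimal: 00 → P1 → V1 → S2 → Q4 → J8 → 00 costs 94 (by enumerating all 60 distinct tours).
Excess = 95 − 94 = 1.

Excess over optimum: 1 miles.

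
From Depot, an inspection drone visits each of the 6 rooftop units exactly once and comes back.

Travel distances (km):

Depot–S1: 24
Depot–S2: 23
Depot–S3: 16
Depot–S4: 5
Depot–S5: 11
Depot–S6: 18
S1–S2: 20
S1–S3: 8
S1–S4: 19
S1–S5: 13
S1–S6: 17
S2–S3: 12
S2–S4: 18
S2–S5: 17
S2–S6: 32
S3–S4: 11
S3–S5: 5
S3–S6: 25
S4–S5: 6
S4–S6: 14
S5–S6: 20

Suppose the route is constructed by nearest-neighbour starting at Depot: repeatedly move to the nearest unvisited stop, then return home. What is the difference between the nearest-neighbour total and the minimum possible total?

From Depot: S4=5, S5=11, S3=16, S6=18, S2=23, S1=24 → choose S4 (5).
From S4: S5=6, S3=11, S6=14, S2=18, S1=19 → choose S5 (6).
From S5: S3=5, S1=13, S2=17, S6=20 → choose S3 (5).
From S3: S1=8, S2=12, S6=25 → choose S1 (8).
From S1: S6=17, S2=20 → choose S6 (17).
From S6: S2=32 → choose S2 (32).
NN route Depot → S4 → S5 → S3 → S1 → S6 → S2 → Depot costs 96.
Optimal: Depot → S4 → S5 → S2 → S3 → S1 → S6 → Depot costs 83 (by enumerating all 360 distinct tours).
Excess = 96 − 83 = 13.

13 km longer than the optimal tour.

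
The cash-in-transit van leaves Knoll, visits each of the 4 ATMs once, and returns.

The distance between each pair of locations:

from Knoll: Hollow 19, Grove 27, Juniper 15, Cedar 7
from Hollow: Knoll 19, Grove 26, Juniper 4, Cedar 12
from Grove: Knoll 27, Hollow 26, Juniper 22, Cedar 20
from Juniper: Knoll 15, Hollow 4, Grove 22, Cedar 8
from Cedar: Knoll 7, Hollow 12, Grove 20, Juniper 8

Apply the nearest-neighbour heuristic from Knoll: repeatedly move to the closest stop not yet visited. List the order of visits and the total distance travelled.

Knoll → [Cedar:7 / Juniper:15 / Hollow:19 / Grove:27] → Cedar (7)
Cedar → [Juniper:8 / Hollow:12 / Grove:20] → Juniper (8)
Juniper → [Hollow:4 / Grove:22] → Hollow (4)
Hollow → [Grove:26] → Grove (26)
Return Grove→Knoll: 27.
Total = 7 + 8 + 4 + 26 + 27 = 72.

Total distance 72 via the nearest-neighbour route Knoll → Cedar → Juniper → Hollow → Grove → Knoll.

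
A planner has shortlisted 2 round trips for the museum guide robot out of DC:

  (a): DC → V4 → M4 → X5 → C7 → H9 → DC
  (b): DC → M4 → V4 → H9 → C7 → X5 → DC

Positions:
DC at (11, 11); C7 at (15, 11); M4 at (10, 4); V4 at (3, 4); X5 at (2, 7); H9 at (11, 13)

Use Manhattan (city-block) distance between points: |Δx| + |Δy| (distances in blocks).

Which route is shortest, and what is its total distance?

58 blocks — (a) is the shortest.

(a): 15 + 7 + 11 + 17 + 6 + 2 = 58
(b): 8 + 7 + 17 + 6 + 17 + 13 = 68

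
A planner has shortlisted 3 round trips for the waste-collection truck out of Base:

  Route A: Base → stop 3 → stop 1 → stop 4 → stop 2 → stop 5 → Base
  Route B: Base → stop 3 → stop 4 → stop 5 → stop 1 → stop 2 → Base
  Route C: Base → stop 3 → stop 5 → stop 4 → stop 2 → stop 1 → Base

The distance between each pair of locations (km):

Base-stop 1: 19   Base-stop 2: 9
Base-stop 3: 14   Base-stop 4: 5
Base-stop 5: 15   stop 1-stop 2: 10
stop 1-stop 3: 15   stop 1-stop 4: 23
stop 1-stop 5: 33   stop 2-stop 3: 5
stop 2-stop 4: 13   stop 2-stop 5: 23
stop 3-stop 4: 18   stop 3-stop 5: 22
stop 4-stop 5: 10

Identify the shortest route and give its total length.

Shortest is Route C, total 88 km.

Route A: 14 + 15 + 23 + 13 + 23 + 15 = 103
Route B: 14 + 18 + 10 + 33 + 10 + 9 = 94
Route C: 14 + 22 + 10 + 13 + 10 + 19 = 88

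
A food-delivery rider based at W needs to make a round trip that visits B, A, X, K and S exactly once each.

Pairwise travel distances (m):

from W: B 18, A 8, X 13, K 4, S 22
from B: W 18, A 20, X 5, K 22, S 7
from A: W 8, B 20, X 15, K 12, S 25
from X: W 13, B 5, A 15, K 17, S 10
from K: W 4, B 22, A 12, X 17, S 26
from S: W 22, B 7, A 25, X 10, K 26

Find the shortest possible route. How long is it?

There are 60 distinct closed tours to check (reversals are equivalent).
W→B→A→X→K→S→W: 18+20+15+17+26+22 = 118
W→B→A→X→S→K→W: 18+20+15+10+26+4 = 93
W→B→A→K→X→S→W: 18+20+12+17+10+22 = 99
W→B→A→K→S→X→W: 18+20+12+26+10+13 = 99
W→B→A→S→X→K→W: 18+20+25+10+17+4 = 94
W→B→A→S→K→X→W: 18+20+25+26+17+13 = 119
W→B→X→A→K→S→W: 18+5+15+12+26+22 = 98
W→B→X→A→S→K→W: 18+5+15+25+26+4 = 93
W→B→X→K→A→S→W: 18+5+17+12+25+22 = 99
W→B→X→K→S→A→W: 18+5+17+26+25+8 = 99
W→B→X→S→A→K→W: 18+5+10+25+12+4 = 74
W→B→X→S→K→A→W: 18+5+10+26+12+8 = 79
W→B→K→A→X→S→W: 18+22+12+15+10+22 = 99
W→B→K→A→S→X→W: 18+22+12+25+10+13 = 100
… (46 more)
W→A→X→B→S→K→W: 8+15+5+7+26+4 = 65  ← best
The minimum is 65.
One optimal route: W → A → X → B → S → K → W (or its reverse).

65 m — the shortest possible round trip.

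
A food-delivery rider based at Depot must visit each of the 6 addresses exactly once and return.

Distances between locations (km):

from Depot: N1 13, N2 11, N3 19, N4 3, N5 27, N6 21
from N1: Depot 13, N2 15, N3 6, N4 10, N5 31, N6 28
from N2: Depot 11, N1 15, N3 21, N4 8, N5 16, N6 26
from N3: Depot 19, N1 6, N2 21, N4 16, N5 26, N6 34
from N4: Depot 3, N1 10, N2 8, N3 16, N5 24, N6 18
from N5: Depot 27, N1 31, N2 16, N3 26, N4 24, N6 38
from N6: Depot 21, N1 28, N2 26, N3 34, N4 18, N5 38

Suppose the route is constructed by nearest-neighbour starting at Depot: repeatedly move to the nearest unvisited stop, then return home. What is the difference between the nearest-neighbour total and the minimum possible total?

From Depot: N4=3, N2=11, N1=13, N3=19, N6=21, N5=27 → choose N4 (3).
From N4: N2=8, N1=10, N3=16, N6=18, N5=24 → choose N2 (8).
From N2: N1=15, N5=16, N3=21, N6=26 → choose N1 (15).
From N1: N3=6, N6=28, N5=31 → choose N3 (6).
From N3: N5=26, N6=34 → choose N5 (26).
From N5: N6=38 → choose N6 (38).
NN route Depot → N4 → N2 → N1 → N3 → N5 → N6 → Depot costs 117.
Optimal: Depot → N1 → N3 → N5 → N2 → N4 → N6 → Depot costs 108 (by enumerating all 360 distinct tours).
Excess = 117 − 108 = 9.

The nearest-neighbour route is 9 km longer than optimal.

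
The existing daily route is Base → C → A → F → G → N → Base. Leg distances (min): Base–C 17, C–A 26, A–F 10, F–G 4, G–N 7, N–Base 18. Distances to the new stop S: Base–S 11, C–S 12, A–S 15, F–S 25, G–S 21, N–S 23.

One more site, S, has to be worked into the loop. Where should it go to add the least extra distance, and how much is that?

Insertion cost between consecutive stops i–j is d(i,S) + d(S,j) − d(i,j):
  between Base and C: 11 + 12 − 17 = 6
  between C and A: 12 + 15 − 26 = 1
  between A and F: 15 + 25 − 10 = 30
  between F and G: 25 + 21 − 4 = 42
  between G and N: 21 + 23 − 7 = 37
  between N and Base: 23 + 11 − 18 = 16
Cheapest insertion is between C and A, adding 1.
New total = 82 + 1 = 83.

+1 min — insert S between C and A.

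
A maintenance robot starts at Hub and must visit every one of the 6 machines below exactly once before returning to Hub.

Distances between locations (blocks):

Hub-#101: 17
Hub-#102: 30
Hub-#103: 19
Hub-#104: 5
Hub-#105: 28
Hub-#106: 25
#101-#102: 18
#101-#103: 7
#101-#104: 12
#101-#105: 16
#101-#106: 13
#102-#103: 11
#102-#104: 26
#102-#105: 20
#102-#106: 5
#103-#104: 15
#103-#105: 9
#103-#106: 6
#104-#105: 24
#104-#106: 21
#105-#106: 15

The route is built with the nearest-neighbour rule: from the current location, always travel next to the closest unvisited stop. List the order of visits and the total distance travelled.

Total distance 83 blocks via the nearest-neighbour route Hub → #104 → #101 → #103 → #106 → #102 → #105 → Hub.

At Hub the remaining stops are #104 5, #101 17, #103 19, #106 25, #105 28, #102 30; go to #104.
At #104 the remaining stops are #101 12, #103 15, #106 21, #105 24, #102 26; go to #101.
At #101 the remaining stops are #103 7, #106 13, #105 16, #102 18; go to #103.
At #103 the remaining stops are #106 6, #105 9, #102 11; go to #106.
At #106 the remaining stops are #102 5, #105 15; go to #102.
At #102 the remaining stops are #105 20; go to #105.
Return #105→Hub: 28.
Total = 5 + 12 + 7 + 6 + 5 + 20 + 28 = 83.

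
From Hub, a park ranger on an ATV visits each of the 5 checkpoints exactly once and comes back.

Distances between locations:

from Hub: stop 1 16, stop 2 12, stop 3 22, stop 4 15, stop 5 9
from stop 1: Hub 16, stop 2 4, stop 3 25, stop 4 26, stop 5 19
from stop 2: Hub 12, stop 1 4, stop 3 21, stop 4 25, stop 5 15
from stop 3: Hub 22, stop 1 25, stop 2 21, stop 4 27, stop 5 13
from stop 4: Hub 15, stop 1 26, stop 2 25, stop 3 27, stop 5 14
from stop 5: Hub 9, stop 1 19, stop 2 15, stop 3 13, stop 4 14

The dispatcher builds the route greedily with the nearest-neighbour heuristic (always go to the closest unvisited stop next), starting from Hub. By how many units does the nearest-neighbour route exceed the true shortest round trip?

Hub: stop 5=9, stop 2=12, stop 4=15, stop 1=16, stop 3=22 ⇒ stop 5
stop 5: stop 3=13, stop 4=14, stop 2=15, stop 1=19 ⇒ stop 3
stop 3: stop 2=21, stop 1=25, stop 4=27 ⇒ stop 2
stop 2: stop 1=4, stop 4=25 ⇒ stop 1
stop 1: stop 4=26 ⇒ stop 4
NN route Hub → stop 5 → stop 3 → stop 2 → stop 1 → stop 4 → Hub costs 88.
Optimal: Hub → stop 1 → stop 2 → stop 3 → stop 5 → stop 4 → Hub costs 83 (by enumerating all 60 distinct tours).
Excess = 88 − 83 = 5.

The nearest-neighbour route is 5 longer than optimal.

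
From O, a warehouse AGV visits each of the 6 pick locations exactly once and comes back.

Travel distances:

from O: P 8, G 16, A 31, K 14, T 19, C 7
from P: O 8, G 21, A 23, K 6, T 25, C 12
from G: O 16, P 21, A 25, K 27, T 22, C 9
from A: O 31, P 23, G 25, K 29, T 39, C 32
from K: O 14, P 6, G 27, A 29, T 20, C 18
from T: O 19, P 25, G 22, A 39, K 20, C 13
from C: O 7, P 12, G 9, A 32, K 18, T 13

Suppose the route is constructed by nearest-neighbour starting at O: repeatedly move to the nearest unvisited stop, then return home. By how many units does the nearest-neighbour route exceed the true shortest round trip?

Excess over optimum: 24.

O: C=7, P=8, K=14, G=16, T=19, A=31 ⇒ C
C: G=9, P=12, T=13, K=18, A=32 ⇒ G
G: P=21, T=22, A=25, K=27 ⇒ P
P: K=6, A=23, T=25 ⇒ K
K: T=20, A=29 ⇒ T
T: A=39 ⇒ A
NN route O → C → G → P → K → T → A → O costs 133.
Optimal: O → P → K → A → G → C → T → O costs 109 (by enumerating all 360 distinct tours).
Excess = 133 − 109 = 24.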